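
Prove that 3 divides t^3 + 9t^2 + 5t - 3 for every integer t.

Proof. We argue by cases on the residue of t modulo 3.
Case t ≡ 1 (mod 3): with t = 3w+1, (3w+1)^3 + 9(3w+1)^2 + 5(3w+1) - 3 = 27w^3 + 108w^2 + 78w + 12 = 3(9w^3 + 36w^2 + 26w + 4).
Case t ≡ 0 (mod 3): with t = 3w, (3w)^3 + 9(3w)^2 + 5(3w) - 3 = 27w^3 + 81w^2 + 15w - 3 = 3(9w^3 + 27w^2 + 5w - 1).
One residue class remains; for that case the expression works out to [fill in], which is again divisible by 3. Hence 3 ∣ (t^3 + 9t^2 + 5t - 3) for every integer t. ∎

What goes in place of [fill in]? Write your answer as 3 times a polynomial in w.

The residues treated are {1, 0}, so the missing case is t ≡ 2 (mod 3); write t = 3w+2.
Then (3w+2)^3 + 9(3w+2)^2 + 5(3w+2) - 3 = 27w^3 + 135w^2 + 159w + 51 = 3(9w^3 + 45w^2 + 53w + 17).

3(9w^3 + 45w^2 + 53w + 17)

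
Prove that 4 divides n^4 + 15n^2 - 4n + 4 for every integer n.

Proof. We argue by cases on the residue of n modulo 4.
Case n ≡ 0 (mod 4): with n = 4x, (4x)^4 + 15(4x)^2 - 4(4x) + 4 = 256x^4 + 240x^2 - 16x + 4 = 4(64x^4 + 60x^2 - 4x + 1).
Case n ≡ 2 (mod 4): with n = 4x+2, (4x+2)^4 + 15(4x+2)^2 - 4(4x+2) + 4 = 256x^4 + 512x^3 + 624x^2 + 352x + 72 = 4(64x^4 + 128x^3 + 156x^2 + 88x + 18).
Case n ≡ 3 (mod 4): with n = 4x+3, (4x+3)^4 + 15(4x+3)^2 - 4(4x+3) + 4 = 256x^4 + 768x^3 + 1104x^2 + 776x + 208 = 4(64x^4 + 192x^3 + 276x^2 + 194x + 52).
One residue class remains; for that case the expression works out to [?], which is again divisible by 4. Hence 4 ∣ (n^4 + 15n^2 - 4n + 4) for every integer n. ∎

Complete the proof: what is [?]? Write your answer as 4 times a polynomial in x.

The residues treated are {0, 2, 3}, so the missing case is n ≡ 1 (mod 4); write n = 4x+1.
Then (4x+1)^4 + 15(4x+1)^2 - 4(4x+1) + 4 = 256x^4 + 256x^3 + 336x^2 + 120x + 16 = 4(64x^4 + 64x^3 + 84x^2 + 30x + 4).

4(64x^4 + 64x^3 + 84x^2 + 30x + 4)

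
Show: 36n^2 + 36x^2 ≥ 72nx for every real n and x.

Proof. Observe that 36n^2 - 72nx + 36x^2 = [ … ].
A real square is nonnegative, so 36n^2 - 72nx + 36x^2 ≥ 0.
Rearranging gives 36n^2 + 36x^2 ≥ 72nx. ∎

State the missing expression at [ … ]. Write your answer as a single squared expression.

(6n - 6x)^2

The leading and trailing coefficients are 6^2 and 6^2, and 72 = 2·6·6, so the trinomial is (6n - 6x)^2.
Hence 36n^2 - 72nx + 36x^2 ≥ 0.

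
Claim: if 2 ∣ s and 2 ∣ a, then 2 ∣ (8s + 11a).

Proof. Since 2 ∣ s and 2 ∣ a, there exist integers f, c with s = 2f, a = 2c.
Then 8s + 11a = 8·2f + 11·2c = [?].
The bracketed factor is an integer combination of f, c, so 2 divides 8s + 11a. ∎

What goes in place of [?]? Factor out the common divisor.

2(11c + 8f)

Pull the common 2 out of every term: 8·2f + 11·2c = 2(11c + 8f).
11c + 8f is an integer, which exhibits the divisibility.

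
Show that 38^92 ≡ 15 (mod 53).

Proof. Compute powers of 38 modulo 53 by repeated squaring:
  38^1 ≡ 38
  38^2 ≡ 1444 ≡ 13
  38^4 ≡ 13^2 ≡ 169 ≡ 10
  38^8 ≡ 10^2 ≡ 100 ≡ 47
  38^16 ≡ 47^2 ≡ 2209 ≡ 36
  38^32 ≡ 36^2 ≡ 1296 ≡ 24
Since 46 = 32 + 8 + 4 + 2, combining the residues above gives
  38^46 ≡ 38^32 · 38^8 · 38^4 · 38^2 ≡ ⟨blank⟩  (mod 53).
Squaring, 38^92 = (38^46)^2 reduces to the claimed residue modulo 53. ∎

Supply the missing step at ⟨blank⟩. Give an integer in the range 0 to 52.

38^32 · 38^8 · 38^4 · 38^2 ≡ 24 · 47 · 10 · 13 = 146640.
146640 mod 53 = 42, so 38^46 ≡ 42 (mod 53).

42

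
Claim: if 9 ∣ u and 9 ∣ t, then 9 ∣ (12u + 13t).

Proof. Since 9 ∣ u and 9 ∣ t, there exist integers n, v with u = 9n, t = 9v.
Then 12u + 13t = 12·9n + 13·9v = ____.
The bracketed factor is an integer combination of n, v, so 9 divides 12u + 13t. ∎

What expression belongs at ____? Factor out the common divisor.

Each term has a factor of 9: 12·9n + 13·9v = 9·(12n + 13v).
Since 12n + 13v is an integer, 9 ∣ (12u + 13t).

9(12n + 13v)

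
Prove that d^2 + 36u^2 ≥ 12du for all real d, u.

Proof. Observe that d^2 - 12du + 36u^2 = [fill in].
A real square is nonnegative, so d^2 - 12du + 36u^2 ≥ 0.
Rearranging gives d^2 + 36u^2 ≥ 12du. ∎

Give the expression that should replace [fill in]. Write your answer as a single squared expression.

The leading and trailing coefficients are 1^2 and 6^2, and 12 = 2·1·6, so the trinomial is (d - 6u)^2.
Hence d^2 - 12du + 36u^2 ≥ 0.

(d - 6u)^2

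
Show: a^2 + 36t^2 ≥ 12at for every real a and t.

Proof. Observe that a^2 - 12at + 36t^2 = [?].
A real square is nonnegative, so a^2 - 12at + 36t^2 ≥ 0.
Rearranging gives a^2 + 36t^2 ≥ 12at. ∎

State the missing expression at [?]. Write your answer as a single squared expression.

(a - 6t)^2

a^2 - 12at + 36t^2 is a perfect-square trinomial: the outer terms are (a)^2 and (6t)^2, and the cross term is -2·a·6t.
So a^2 - 12at + 36t^2 = (a - 6t)^2 ≥ 0.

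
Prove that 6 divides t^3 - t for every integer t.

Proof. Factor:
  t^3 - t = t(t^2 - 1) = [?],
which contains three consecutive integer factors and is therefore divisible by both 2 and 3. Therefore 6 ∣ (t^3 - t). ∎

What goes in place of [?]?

(t - 1)t(t + 1)

t(t^2 - 1) = t(t - 1)(t + 1) = (t - 1)t(t + 1).
These three factors are consecutive integers, so their product is divisible by 6.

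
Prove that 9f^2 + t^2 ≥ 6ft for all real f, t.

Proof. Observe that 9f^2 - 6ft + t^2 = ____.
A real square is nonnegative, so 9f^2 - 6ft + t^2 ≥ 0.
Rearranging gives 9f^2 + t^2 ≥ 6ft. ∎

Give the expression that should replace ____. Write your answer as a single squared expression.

The leading and trailing coefficients are 3^2 and 1^2, and 6 = 2·3·1, so the trinomial is (3f - t)^2.
Hence 9f^2 - 6ft + t^2 ≥ 0.

(3f - t)^2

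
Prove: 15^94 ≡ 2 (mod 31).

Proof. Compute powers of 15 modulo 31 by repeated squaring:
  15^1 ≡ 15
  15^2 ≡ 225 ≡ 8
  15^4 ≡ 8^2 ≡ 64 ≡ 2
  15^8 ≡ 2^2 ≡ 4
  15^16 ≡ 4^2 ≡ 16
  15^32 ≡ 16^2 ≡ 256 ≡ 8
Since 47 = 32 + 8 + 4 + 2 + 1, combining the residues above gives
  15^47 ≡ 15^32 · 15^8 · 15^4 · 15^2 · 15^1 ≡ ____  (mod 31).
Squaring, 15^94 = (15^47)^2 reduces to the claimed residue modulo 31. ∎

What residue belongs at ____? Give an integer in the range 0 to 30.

23

Multiply the listed residues: 8 · 4 · 2 · 8 · 15 = 32 → 64 → 512 → 7680.
Reducing modulo 31: 7680 = 247·31 + 23, so 15^47 ≡ 23.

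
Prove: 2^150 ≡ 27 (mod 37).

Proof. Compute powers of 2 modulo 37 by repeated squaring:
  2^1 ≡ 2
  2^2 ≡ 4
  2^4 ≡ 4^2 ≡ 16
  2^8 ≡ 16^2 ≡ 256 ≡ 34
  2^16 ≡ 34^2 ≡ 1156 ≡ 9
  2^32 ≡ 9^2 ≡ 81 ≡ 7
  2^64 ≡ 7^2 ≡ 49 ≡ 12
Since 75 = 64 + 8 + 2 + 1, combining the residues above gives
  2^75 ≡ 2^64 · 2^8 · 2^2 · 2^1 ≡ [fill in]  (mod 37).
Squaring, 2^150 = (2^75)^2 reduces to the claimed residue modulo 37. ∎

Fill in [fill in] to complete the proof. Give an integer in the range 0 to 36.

8

Multiply the listed residues: 12 · 34 · 4 · 2 = 408 → 1632 → 3264.
Reducing modulo 37: 3264 = 88·37 + 8, so 2^75 ≡ 8.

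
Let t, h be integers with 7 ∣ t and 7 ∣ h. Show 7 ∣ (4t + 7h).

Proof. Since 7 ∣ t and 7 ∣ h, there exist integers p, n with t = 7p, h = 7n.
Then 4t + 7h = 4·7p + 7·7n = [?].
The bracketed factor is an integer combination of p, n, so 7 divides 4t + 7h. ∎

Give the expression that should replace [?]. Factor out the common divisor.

Pull the common 7 out of every term: 4·7p + 7·7n = 7(7n + 4p).
7n + 4p is an integer, which exhibits the divisibility.

7(7n + 4p)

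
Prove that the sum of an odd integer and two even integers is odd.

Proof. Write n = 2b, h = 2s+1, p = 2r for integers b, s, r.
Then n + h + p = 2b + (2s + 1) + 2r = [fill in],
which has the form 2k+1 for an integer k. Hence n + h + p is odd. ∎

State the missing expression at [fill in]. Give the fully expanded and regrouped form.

2(b + r + s) + 1

2b + (2s + 1) + 2r = 2b + 2r + 2s + 1
= 2(b + r + s) + 1.
Since b + r + s is an integer, the sum is of the form 2k+1 for an integer k.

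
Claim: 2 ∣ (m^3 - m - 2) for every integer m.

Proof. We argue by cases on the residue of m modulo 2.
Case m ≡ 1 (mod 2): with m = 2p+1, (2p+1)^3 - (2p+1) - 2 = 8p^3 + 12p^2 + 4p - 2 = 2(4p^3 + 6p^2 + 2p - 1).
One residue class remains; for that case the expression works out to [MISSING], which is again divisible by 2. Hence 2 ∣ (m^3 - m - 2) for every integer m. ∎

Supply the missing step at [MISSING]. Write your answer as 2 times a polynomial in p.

The residues treated are {1}, so the missing case is m ≡ 0 (mod 2); write m = 2p.
Then (2p)^3 - (2p) - 2 = 8p^3 - 2p - 2 = 2(4p^3 - p - 1).

2(4p^3 - p - 1)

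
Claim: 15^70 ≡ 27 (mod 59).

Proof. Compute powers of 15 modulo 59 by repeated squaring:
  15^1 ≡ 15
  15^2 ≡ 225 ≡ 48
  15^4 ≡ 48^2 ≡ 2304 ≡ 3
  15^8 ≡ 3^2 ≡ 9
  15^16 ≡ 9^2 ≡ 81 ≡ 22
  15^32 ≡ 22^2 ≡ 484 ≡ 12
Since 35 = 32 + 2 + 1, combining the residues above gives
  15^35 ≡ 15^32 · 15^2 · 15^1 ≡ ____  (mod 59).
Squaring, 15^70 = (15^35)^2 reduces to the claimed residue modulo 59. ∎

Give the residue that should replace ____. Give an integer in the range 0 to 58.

26

Multiply the listed residues: 12 · 48 · 15 = 576 → 8640.
Reducing modulo 59: 8640 = 146·59 + 26, so 15^35 ≡ 26.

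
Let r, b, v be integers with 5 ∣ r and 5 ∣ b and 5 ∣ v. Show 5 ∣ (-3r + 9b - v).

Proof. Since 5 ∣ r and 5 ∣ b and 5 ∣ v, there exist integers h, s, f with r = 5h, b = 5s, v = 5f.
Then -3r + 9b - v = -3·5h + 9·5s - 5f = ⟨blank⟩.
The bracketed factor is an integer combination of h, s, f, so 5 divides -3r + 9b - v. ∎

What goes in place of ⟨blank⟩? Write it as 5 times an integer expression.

5(-f - 3h + 9s)

Pull the common 5 out of every term: -3·5h + 9·5s - 5f = 5(-f - 3h + 9s).
-f - 3h + 9s is an integer, which exhibits the divisibility.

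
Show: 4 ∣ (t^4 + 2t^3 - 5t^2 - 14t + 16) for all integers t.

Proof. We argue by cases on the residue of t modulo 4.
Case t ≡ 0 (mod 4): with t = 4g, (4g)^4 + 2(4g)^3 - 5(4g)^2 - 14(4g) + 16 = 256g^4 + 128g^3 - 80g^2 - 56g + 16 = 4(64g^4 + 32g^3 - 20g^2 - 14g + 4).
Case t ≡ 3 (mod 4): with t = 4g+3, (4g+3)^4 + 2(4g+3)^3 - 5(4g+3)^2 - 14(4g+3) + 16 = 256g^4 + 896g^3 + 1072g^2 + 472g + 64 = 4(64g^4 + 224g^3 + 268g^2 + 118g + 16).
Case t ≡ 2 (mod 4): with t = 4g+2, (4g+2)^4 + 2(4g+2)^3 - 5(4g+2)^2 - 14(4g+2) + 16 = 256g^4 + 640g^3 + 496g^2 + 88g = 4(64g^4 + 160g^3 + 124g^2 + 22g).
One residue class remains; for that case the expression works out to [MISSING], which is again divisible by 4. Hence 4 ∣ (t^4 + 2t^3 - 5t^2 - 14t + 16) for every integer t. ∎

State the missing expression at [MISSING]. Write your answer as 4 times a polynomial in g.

The residues treated are {0, 3, 2}, so the missing case is t ≡ 1 (mod 4); write t = 4g+1.
Then (4g+1)^4 + 2(4g+1)^3 - 5(4g+1)^2 - 14(4g+1) + 16 = 256g^4 + 384g^3 + 112g^2 - 56g = 4(64g^4 + 96g^3 + 28g^2 - 14g).

4(64g^4 + 96g^3 + 28g^2 - 14g)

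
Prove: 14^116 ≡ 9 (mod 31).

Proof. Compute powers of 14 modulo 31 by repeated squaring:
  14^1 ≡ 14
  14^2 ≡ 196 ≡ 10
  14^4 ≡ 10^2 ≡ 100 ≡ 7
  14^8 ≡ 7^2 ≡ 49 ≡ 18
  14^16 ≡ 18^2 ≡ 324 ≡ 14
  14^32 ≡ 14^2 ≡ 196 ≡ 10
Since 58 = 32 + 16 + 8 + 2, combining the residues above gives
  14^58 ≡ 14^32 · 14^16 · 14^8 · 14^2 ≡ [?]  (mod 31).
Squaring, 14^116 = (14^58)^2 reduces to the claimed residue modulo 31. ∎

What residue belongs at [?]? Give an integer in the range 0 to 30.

Multiply the listed residues: 10 · 14 · 18 · 10 = 140 → 2520 → 25200.
Reducing modulo 31: 25200 = 812·31 + 28, so 14^58 ≡ 28.

28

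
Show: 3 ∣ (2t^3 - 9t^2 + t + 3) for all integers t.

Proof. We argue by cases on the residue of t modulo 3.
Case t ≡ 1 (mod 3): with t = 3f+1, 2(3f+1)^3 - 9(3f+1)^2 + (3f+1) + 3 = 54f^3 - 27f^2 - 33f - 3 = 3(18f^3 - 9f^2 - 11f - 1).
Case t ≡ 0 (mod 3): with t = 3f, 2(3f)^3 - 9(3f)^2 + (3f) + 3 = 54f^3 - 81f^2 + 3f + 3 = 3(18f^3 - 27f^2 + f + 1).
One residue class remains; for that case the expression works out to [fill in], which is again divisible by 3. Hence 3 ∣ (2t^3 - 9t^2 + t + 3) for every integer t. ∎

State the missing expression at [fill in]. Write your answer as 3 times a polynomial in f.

3(18f^3 + 9f^2 - 11f - 5)

Only t ≡ 2 (mod 3) is unaccounted for. Put t = 3f+2:
2(3f+2)^3 - 9(3f+2)^2 + (3f+2) + 3 expands to 54f^3 + 27f^2 - 33f - 15,
and factoring out 3 leaves 3(18f^3 + 9f^2 - 11f - 5).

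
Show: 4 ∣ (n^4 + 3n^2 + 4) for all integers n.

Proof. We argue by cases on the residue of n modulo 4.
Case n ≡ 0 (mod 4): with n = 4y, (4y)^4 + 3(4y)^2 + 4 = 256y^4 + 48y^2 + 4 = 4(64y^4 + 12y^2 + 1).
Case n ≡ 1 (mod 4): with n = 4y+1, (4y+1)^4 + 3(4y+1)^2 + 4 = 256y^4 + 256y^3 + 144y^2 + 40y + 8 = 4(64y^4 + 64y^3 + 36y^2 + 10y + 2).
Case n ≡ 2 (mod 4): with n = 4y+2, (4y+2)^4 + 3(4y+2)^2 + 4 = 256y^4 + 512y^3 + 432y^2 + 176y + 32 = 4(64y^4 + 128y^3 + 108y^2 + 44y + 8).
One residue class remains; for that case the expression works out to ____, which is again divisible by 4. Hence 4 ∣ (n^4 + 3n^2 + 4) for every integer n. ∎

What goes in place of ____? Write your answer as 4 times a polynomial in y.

4(64y^4 + 192y^3 + 228y^2 + 126y + 28)

The residues treated are {0, 1, 2}, so the missing case is n ≡ 3 (mod 4); write n = 4y+3.
Then (4y+3)^4 + 3(4y+3)^2 + 4 = 256y^4 + 768y^3 + 912y^2 + 504y + 112 = 4(64y^4 + 192y^3 + 228y^2 + 126y + 28).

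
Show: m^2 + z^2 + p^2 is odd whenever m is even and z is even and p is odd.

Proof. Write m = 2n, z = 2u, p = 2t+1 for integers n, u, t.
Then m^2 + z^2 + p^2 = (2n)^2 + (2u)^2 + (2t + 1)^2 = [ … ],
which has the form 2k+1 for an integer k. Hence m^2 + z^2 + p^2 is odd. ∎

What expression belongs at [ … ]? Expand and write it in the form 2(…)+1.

Expanding: (2n)^2 + (2u)^2 + (2t + 1)^2 = 4n^2 + 4t^2 + 4t + 4u^2 + 1.
Every term except the constant is even, so this is 2(2n^2 + 2t^2 + 2t + 2u^2) + 1,
and 2n^2 + 2t^2 + 2t + 2u^2 ∈ ℤ gives the required form.

2(2n^2 + 2t^2 + 2t + 2u^2) + 1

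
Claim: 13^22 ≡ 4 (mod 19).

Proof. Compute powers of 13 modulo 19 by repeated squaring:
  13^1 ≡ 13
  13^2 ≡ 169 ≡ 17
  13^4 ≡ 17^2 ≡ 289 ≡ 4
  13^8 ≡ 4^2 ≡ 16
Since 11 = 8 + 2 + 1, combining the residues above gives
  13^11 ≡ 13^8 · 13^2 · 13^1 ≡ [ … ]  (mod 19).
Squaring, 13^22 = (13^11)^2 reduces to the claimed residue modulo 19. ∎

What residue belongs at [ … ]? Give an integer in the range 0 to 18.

2

13^8 · 13^2 · 13^1 ≡ 16 · 17 · 13 = 3536.
3536 mod 19 = 2, so 13^11 ≡ 2 (mod 19).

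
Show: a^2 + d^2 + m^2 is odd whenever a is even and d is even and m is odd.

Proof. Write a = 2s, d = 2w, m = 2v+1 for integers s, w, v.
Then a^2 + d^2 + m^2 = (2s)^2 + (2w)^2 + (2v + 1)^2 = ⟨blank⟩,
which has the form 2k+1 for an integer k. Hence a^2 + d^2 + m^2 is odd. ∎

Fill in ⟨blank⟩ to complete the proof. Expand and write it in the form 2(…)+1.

(2s)^2 + (2w)^2 + (2v + 1)^2 = 4s^2 + 4v^2 + 4v + 4w^2 + 1
= 2(2s^2 + 2v^2 + 2v + 2w^2) + 1.
Since 2s^2 + 2v^2 + 2v + 2w^2 is an integer, the sum of squares is of the form 2k+1 for an integer k.

2(2s^2 + 2v^2 + 2v + 2w^2) + 1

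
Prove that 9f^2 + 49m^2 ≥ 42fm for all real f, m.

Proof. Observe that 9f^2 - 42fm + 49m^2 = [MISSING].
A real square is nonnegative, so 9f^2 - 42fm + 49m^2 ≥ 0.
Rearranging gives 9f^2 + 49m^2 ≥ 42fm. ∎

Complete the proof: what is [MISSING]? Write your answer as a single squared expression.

9f^2 - 42fm + 49m^2 is a perfect-square trinomial: the outer terms are (3f)^2 and (7m)^2, and the cross term is -2·3f·7m.
So 9f^2 - 42fm + 49m^2 = (3f - 7m)^2 ≥ 0.

(3f - 7m)^2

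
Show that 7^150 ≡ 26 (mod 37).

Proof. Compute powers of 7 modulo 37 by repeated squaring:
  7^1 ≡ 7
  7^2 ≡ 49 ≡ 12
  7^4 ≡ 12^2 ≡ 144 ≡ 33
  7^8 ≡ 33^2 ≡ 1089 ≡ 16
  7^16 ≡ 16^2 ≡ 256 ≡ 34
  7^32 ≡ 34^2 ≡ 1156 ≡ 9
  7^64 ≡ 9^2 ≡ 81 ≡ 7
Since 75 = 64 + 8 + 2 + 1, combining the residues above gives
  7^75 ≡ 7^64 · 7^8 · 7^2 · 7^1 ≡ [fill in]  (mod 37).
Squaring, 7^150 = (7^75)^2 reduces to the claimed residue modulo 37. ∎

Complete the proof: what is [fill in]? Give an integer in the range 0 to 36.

Multiply the listed residues: 7 · 16 · 12 · 7 = 112 → 1344 → 9408.
Reducing modulo 37: 9408 = 254·37 + 10, so 7^75 ≡ 10.

10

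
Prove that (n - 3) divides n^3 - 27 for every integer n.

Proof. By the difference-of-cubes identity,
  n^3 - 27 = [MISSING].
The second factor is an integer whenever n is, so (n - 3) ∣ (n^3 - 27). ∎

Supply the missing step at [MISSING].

a^3 - b^3 = (a - b)(a^2 + ab + b^2). With a = n, b = 3:
n^3 - 27 = (n - 3)(n^2 + 3n + 9).

(n - 3)(n^2 + 3n + 9)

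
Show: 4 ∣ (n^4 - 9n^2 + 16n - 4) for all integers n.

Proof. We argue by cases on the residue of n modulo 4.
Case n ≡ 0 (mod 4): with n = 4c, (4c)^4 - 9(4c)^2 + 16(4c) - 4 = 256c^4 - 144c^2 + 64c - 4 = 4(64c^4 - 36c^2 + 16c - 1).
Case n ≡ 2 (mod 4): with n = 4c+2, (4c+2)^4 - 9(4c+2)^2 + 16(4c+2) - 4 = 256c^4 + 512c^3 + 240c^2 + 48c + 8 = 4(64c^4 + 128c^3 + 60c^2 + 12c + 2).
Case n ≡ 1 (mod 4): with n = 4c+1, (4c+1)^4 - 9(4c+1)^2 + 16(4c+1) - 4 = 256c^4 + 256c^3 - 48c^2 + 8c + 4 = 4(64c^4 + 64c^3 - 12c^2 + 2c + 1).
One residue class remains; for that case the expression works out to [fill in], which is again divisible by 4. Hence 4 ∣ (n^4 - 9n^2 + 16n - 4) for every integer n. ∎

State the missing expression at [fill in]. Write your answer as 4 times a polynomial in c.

4(64c^4 + 192c^3 + 180c^2 + 70c + 11)

Only n ≡ 3 (mod 4) is unaccounted for. Put n = 4c+3:
(4c+3)^4 - 9(4c+3)^2 + 16(4c+3) - 4 expands to 256c^4 + 768c^3 + 720c^2 + 280c + 44,
and factoring out 4 leaves 4(64c^4 + 192c^3 + 180c^2 + 70c + 11).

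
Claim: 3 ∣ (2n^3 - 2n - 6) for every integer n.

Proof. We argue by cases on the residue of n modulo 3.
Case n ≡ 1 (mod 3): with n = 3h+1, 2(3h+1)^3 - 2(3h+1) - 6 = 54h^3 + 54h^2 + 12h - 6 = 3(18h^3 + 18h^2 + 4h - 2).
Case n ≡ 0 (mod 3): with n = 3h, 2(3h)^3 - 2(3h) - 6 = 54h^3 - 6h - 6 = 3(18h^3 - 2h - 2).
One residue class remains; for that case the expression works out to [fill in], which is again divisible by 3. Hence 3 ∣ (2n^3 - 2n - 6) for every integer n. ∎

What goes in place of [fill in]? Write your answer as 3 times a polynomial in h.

The residues treated are {1, 0}, so the missing case is n ≡ 2 (mod 3); write n = 3h+2.
Then 2(3h+2)^3 - 2(3h+2) - 6 = 54h^3 + 108h^2 + 66h + 6 = 3(18h^3 + 36h^2 + 22h + 2).

3(18h^3 + 36h^2 + 22h + 2)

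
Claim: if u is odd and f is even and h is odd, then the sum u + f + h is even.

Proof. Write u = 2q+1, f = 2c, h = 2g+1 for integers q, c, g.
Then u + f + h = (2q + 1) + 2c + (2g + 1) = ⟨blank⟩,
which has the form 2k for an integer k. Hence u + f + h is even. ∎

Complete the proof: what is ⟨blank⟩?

2(c + g + q + 1)

Expanding: (2q + 1) + 2c + (2g + 1) = 2c + 2g + 2q + 2.
Every term is even; pulling out the factor of 2 gives 2(c + g + q + 1).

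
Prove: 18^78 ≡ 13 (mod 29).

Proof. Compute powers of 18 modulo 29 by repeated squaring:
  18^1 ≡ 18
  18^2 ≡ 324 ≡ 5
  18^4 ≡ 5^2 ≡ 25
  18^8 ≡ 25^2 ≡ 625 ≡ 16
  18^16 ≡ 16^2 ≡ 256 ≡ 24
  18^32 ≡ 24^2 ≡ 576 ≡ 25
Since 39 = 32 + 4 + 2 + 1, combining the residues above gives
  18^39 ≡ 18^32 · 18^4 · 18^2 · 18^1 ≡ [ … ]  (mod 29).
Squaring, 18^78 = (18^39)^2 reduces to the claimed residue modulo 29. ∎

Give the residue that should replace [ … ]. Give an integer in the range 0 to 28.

Multiply the listed residues: 25 · 25 · 5 · 18 = 625 → 3125 → 56250.
Reducing modulo 29: 56250 = 1939·29 + 19, so 18^39 ≡ 19.

19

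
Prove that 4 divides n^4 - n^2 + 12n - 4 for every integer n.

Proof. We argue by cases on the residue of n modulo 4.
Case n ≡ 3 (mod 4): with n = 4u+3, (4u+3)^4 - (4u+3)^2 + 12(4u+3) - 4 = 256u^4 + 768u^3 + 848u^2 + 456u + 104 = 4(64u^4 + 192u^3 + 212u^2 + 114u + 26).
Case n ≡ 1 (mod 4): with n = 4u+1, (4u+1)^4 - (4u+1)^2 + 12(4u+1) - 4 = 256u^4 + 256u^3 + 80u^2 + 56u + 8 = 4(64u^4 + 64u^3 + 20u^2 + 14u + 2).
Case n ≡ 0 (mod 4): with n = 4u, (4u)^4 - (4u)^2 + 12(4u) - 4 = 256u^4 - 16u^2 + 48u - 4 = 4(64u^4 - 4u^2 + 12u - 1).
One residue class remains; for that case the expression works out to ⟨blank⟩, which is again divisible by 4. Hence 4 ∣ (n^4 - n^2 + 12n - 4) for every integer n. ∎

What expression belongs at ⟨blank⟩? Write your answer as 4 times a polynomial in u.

Only n ≡ 2 (mod 4) is unaccounted for. Put n = 4u+2:
(4u+2)^4 - (4u+2)^2 + 12(4u+2) - 4 expands to 256u^4 + 512u^3 + 368u^2 + 160u + 32,
and factoring out 4 leaves 4(64u^4 + 128u^3 + 92u^2 + 40u + 8).

4(64u^4 + 128u^3 + 92u^2 + 40u + 8)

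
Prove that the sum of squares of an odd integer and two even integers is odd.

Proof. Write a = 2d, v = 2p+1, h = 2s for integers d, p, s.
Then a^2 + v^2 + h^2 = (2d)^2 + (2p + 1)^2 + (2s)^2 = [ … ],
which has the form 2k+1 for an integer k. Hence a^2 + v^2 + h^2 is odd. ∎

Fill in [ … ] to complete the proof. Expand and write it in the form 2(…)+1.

(2d)^2 + (2p + 1)^2 + (2s)^2 = 4d^2 + 4p^2 + 4p + 4s^2 + 1
= 2(2d^2 + 2p^2 + 2p + 2s^2) + 1.
Since 2d^2 + 2p^2 + 2p + 2s^2 is an integer, the sum of squares is of the form 2k+1 for an integer k.

2(2d^2 + 2p^2 + 2p + 2s^2) + 1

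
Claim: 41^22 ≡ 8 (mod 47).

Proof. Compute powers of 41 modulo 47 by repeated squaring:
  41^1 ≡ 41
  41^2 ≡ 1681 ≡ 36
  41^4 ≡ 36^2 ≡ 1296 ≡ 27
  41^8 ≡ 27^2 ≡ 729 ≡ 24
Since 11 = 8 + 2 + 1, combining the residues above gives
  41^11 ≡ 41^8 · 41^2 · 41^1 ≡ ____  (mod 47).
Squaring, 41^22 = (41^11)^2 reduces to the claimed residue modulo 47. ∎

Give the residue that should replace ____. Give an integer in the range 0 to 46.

33

41^8 · 41^2 · 41^1 ≡ 24 · 36 · 41 = 35424.
35424 mod 47 = 33, so 41^11 ≡ 33 (mod 47).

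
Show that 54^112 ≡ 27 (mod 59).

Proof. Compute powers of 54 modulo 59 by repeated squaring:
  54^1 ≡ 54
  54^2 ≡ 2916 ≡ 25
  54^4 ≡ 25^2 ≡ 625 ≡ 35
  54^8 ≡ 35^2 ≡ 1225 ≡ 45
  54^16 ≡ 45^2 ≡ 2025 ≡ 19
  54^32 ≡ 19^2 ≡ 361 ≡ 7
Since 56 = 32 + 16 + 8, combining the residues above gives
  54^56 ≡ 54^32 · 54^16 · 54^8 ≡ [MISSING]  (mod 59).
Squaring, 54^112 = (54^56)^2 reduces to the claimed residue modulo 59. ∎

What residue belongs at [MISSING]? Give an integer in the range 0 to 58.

54^32 · 54^16 · 54^8 ≡ 7 · 19 · 45 = 5985.
5985 mod 59 = 26, so 54^56 ≡ 26 (mod 59).

26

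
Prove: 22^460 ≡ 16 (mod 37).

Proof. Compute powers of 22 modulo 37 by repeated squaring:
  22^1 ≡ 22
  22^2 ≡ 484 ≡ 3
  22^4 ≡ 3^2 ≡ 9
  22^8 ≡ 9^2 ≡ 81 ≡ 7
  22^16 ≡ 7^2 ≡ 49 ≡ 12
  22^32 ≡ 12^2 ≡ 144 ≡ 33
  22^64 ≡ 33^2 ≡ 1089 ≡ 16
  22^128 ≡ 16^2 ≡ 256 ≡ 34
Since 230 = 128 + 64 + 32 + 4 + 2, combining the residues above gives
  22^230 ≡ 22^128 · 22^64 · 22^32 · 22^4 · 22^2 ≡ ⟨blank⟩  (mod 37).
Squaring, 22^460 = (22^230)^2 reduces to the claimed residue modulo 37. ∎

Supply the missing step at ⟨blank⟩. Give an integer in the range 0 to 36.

Multiply the listed residues: 34 · 16 · 33 · 9 · 3 = 544 → 17952 → 161568 → 484704.
Reducing modulo 37: 484704 = 13100·37 + 4, so 22^230 ≡ 4.

4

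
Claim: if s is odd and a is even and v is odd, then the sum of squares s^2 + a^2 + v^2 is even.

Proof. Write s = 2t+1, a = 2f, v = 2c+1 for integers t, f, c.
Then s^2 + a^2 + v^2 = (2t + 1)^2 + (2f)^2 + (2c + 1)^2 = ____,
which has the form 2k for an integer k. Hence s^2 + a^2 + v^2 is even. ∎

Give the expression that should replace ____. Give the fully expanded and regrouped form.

2(2c^2 + 2c + 2f^2 + 2t^2 + 2t + 1)

(2t + 1)^2 + (2f)^2 + (2c + 1)^2 = 4c^2 + 4c + 4f^2 + 4t^2 + 4t + 2
= 2(2c^2 + 2c + 2f^2 + 2t^2 + 2t + 1).
Since 2c^2 + 2c + 2f^2 + 2t^2 + 2t + 1 is an integer, the sum of squares is of the form 2k for an integer k.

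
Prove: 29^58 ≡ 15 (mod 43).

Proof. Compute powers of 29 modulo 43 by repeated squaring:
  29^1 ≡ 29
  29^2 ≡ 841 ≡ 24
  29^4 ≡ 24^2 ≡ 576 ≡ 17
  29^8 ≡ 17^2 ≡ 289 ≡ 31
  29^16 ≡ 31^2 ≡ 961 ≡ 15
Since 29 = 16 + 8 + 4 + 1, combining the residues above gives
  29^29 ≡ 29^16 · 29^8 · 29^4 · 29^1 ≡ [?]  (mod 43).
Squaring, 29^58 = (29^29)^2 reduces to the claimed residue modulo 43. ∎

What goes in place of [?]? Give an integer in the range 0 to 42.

29^16 · 29^8 · 29^4 · 29^1 ≡ 15 · 31 · 17 · 29 = 229245.
229245 mod 43 = 12, so 29^29 ≡ 12 (mod 43).

12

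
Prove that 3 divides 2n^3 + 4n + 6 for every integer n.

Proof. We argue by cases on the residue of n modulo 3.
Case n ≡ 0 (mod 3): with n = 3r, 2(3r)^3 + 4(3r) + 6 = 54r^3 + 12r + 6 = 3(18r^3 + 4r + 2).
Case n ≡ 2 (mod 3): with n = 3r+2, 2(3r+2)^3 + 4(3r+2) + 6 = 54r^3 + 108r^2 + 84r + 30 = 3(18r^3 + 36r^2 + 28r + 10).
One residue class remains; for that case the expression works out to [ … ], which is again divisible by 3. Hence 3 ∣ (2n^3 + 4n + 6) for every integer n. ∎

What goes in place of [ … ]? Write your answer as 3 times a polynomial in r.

3(18r^3 + 18r^2 + 10r + 4)

The residues treated are {0, 2}, so the missing case is n ≡ 1 (mod 3); write n = 3r+1.
Then 2(3r+1)^3 + 4(3r+1) + 6 = 54r^3 + 54r^2 + 30r + 12 = 3(18r^3 + 18r^2 + 10r + 4).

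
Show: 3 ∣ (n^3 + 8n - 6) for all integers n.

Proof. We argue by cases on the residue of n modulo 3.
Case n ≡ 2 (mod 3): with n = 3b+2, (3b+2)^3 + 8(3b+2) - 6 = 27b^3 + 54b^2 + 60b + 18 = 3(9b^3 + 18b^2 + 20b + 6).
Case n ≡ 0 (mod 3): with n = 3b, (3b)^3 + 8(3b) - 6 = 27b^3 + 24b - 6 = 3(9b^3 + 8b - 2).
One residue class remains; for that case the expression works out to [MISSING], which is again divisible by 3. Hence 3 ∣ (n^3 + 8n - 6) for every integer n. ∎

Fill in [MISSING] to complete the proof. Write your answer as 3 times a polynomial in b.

Only n ≡ 1 (mod 3) is unaccounted for. Put n = 3b+1:
(3b+1)^3 + 8(3b+1) - 6 expands to 27b^3 + 27b^2 + 33b + 3,
and factoring out 3 leaves 3(9b^3 + 9b^2 + 11b + 1).

3(9b^3 + 9b^2 + 11b + 1)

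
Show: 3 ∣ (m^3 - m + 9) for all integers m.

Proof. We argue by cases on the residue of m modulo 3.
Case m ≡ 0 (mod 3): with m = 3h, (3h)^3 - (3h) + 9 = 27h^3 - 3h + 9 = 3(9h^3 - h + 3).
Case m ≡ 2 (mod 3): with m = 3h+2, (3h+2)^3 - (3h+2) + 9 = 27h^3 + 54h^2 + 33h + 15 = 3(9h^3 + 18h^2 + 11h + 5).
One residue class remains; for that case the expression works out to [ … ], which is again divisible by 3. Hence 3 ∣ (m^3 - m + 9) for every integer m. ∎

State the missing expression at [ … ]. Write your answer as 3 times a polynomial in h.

The residues treated are {0, 2}, so the missing case is m ≡ 1 (mod 3); write m = 3h+1.
Then (3h+1)^3 - (3h+1) + 9 = 27h^3 + 27h^2 + 6h + 9 = 3(9h^3 + 9h^2 + 2h + 3).

3(9h^3 + 9h^2 + 2h + 3)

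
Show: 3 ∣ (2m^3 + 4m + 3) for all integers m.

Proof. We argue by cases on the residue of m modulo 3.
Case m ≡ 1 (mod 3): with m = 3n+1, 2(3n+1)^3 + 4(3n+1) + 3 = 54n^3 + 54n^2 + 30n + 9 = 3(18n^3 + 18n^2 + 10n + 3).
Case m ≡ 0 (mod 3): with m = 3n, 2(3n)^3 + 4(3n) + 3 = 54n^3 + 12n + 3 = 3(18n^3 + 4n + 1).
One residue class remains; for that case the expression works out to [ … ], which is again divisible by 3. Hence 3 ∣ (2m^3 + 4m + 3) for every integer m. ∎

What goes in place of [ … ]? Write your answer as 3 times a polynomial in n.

The residues treated are {1, 0}, so the missing case is m ≡ 2 (mod 3); write m = 3n+2.
Then 2(3n+2)^3 + 4(3n+2) + 3 = 54n^3 + 108n^2 + 84n + 27 = 3(18n^3 + 36n^2 + 28n + 9).

3(18n^3 + 36n^2 + 28n + 9)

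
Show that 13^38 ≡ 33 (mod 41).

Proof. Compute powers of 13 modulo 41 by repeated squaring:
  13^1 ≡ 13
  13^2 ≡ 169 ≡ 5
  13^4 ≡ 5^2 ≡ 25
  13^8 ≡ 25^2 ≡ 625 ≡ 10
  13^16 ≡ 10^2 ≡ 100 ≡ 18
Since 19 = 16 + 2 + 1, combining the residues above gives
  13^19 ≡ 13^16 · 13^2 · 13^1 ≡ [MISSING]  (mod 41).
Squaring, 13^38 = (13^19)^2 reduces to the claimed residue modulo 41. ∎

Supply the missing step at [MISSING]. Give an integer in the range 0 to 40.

13^16 · 13^2 · 13^1 ≡ 18 · 5 · 13 = 1170.
1170 mod 41 = 22, so 13^19 ≡ 22 (mod 41).

22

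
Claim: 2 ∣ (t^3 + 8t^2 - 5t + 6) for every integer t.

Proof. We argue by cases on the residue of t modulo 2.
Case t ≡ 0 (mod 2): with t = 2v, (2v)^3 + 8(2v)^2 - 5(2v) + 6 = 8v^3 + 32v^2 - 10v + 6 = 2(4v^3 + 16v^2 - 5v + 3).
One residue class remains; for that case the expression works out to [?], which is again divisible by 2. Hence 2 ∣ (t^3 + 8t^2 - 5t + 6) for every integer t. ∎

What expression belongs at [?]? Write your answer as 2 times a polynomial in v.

2(4v^3 + 22v^2 + 14v + 5)

The residues treated are {0}, so the missing case is t ≡ 1 (mod 2); write t = 2v+1.
Then (2v+1)^3 + 8(2v+1)^2 - 5(2v+1) + 6 = 8v^3 + 44v^2 + 28v + 10 = 2(4v^3 + 22v^2 + 14v + 5).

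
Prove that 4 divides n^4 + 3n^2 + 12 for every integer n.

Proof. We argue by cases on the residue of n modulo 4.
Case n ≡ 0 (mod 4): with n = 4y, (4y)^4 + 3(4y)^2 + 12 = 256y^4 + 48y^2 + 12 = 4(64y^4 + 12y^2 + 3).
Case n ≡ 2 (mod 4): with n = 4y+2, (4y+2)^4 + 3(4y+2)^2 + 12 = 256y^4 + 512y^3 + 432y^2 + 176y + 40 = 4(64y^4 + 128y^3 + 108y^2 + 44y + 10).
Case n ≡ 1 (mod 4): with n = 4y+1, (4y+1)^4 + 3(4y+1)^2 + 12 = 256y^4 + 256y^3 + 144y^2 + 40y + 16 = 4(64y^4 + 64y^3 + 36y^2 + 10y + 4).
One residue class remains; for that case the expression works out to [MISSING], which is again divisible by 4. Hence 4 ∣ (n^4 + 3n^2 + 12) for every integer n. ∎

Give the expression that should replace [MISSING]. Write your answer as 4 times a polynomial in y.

Only n ≡ 3 (mod 4) is unaccounted for. Put n = 4y+3:
(4y+3)^4 + 3(4y+3)^2 + 12 expands to 256y^4 + 768y^3 + 912y^2 + 504y + 120,
and factoring out 4 leaves 4(64y^4 + 192y^3 + 228y^2 + 126y + 30).

4(64y^4 + 192y^3 + 228y^2 + 126y + 30)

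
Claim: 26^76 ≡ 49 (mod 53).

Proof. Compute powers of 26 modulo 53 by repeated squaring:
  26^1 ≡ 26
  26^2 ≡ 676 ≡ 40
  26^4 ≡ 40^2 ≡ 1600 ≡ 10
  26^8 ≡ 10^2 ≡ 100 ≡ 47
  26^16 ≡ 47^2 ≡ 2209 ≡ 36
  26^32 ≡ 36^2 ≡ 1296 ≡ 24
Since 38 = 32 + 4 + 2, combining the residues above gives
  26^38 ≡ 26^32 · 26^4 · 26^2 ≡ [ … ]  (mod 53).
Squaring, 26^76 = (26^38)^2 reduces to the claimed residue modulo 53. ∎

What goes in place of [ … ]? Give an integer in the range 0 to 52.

26^32 · 26^4 · 26^2 ≡ 24 · 10 · 40 = 9600.
9600 mod 53 = 7, so 26^38 ≡ 7 (mod 53).

7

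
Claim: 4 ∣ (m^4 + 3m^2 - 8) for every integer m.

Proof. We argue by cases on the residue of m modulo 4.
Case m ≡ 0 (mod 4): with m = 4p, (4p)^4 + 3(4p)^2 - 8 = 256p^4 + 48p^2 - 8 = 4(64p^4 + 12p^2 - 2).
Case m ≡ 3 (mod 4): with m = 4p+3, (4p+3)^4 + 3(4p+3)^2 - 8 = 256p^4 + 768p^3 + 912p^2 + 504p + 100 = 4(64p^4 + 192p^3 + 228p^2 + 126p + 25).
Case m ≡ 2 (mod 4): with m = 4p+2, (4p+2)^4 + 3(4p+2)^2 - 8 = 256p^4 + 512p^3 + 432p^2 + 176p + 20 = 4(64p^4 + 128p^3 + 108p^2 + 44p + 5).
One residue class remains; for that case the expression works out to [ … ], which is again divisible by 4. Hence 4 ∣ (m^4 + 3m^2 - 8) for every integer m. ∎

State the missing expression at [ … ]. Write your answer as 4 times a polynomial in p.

The residues treated are {0, 3, 2}, so the missing case is m ≡ 1 (mod 4); write m = 4p+1.
Then (4p+1)^4 + 3(4p+1)^2 - 8 = 256p^4 + 256p^3 + 144p^2 + 40p - 4 = 4(64p^4 + 64p^3 + 36p^2 + 10p - 1).

4(64p^4 + 64p^3 + 36p^2 + 10p - 1)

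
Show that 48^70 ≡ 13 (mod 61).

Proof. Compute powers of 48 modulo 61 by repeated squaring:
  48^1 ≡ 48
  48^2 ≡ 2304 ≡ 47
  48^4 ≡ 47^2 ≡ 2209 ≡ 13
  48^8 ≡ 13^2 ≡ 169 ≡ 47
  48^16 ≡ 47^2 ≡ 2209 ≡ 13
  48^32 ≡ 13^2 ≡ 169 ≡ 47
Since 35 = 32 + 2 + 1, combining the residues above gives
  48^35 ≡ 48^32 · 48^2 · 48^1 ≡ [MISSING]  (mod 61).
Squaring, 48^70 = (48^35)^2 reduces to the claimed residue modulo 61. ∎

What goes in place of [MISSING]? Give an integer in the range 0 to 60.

48^32 · 48^2 · 48^1 ≡ 47 · 47 · 48 = 106032.
106032 mod 61 = 14, so 48^35 ≡ 14 (mod 61).

14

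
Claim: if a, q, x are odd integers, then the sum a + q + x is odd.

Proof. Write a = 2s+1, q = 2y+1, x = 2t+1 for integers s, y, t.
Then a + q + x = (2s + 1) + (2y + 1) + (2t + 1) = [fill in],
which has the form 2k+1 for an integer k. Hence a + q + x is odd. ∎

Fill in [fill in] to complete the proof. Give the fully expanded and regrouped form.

2(s + t + y + 1) + 1

Expanding: (2s + 1) + (2y + 1) + (2t + 1) = 2s + 2t + 2y + 3.
Every term except the constant is even, so this is 2(s + t + y + 1) + 1,
and s + t + y + 1 ∈ ℤ gives the required form.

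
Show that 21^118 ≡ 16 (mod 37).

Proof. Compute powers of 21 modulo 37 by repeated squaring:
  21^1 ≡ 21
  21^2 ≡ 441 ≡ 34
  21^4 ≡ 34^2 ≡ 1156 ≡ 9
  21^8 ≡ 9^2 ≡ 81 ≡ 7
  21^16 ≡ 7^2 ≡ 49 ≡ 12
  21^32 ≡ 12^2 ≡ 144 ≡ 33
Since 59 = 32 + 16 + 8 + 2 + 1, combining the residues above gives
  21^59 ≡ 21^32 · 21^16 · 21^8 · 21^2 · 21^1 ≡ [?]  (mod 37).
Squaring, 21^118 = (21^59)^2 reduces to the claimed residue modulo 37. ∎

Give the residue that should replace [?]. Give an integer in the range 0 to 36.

21^32 · 21^16 · 21^8 · 21^2 · 21^1 ≡ 33 · 12 · 7 · 34 · 21 = 1979208.
1979208 mod 37 = 4, so 21^59 ≡ 4 (mod 37).

4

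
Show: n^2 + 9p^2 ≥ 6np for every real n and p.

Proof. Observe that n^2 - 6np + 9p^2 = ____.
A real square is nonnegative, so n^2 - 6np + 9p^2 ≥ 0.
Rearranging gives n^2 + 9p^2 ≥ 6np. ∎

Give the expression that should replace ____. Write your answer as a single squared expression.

(n - 3p)^2

n^2 - 6np + 9p^2 is a perfect-square trinomial: the outer terms are (n)^2 and (3p)^2, and the cross term is -2·n·3p.
So n^2 - 6np + 9p^2 = (n - 3p)^2 ≥ 0.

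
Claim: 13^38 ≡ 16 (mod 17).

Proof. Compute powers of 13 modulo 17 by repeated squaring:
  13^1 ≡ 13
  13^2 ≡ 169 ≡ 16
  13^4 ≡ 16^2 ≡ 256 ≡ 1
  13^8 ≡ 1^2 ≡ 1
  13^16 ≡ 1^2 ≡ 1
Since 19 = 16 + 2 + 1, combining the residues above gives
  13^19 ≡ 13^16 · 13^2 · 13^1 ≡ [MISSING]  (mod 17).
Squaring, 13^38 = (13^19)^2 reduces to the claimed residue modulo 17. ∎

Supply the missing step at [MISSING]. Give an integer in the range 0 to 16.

4

Multiply the listed residues: 1 · 16 · 13 = 16 → 208.
Reducing modulo 17: 208 = 12·17 + 4, so 13^19 ≡ 4.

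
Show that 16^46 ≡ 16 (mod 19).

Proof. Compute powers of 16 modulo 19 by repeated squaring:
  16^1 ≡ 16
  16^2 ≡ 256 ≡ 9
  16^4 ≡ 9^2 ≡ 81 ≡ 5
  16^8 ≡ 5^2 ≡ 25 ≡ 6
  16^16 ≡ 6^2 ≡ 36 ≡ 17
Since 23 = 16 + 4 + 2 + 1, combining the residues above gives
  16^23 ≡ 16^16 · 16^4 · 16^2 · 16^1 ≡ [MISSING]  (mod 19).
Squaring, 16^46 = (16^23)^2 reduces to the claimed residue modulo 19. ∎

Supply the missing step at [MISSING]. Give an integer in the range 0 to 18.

Multiply the listed residues: 17 · 5 · 9 · 16 = 85 → 765 → 12240.
Reducing modulo 19: 12240 = 644·19 + 4, so 16^23 ≡ 4.

4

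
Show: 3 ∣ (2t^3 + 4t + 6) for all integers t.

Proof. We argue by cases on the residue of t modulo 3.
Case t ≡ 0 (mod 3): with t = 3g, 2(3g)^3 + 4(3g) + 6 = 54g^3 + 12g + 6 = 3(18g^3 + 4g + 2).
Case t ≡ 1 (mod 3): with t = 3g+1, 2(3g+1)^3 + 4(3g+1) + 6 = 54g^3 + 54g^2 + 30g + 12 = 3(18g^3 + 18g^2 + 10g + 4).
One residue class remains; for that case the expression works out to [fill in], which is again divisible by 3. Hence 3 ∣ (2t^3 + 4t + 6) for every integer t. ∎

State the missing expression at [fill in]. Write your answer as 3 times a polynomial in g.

The residues treated are {0, 1}, so the missing case is t ≡ 2 (mod 3); write t = 3g+2.
Then 2(3g+2)^3 + 4(3g+2) + 6 = 54g^3 + 108g^2 + 84g + 30 = 3(18g^3 + 36g^2 + 28g + 10).

3(18g^3 + 36g^2 + 28g + 10)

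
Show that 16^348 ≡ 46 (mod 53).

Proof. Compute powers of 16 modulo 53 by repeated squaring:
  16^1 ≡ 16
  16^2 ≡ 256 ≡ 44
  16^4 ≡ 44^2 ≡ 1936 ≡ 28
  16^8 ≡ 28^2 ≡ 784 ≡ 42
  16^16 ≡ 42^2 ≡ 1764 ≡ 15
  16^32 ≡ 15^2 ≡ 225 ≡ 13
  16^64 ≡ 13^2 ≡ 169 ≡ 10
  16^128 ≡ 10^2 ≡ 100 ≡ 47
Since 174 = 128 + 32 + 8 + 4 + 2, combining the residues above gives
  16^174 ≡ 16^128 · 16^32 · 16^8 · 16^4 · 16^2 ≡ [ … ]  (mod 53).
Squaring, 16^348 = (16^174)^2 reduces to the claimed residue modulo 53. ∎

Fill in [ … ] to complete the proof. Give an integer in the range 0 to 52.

16^128 · 16^32 · 16^8 · 16^4 · 16^2 ≡ 47 · 13 · 42 · 28 · 44 = 31615584.
31615584 mod 53 = 24, so 16^174 ≡ 24 (mod 53).

24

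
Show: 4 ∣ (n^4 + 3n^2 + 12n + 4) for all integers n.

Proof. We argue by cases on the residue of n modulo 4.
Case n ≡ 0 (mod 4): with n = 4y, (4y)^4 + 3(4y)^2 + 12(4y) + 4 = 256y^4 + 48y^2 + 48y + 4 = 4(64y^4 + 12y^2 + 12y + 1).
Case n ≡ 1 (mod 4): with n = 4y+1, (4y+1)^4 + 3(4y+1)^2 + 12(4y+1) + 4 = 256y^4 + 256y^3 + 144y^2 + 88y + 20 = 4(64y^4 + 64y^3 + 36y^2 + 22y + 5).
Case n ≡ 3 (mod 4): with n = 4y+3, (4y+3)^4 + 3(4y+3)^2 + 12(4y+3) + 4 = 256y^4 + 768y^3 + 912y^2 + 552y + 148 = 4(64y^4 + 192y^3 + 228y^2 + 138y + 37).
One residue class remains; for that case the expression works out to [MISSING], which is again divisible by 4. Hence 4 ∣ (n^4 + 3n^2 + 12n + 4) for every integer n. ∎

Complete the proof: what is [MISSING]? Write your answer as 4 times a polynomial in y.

Only n ≡ 2 (mod 4) is unaccounted for. Put n = 4y+2:
(4y+2)^4 + 3(4y+2)^2 + 12(4y+2) + 4 expands to 256y^4 + 512y^3 + 432y^2 + 224y + 56,
and factoring out 4 leaves 4(64y^4 + 128y^3 + 108y^2 + 56y + 14).

4(64y^4 + 128y^3 + 108y^2 + 56y + 14)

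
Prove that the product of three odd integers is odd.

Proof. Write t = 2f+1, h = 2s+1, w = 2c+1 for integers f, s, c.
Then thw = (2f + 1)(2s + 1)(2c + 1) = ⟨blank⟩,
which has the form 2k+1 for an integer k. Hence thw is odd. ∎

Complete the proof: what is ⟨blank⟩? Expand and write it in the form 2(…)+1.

Expanding: (2f + 1)(2s + 1)(2c + 1) = 8cfs + 4cf + 4cs + 2c + 4fs + 2f + 2s + 1.
Every term except the constant is even, so this is 2(4cfs + 2cf + 2cs + c + 2fs + f + s) + 1,
and 4cfs + 2cf + 2cs + c + 2fs + f + s ∈ ℤ gives the required form.

2(4cfs + 2cf + 2cs + c + 2fs + f + s) + 1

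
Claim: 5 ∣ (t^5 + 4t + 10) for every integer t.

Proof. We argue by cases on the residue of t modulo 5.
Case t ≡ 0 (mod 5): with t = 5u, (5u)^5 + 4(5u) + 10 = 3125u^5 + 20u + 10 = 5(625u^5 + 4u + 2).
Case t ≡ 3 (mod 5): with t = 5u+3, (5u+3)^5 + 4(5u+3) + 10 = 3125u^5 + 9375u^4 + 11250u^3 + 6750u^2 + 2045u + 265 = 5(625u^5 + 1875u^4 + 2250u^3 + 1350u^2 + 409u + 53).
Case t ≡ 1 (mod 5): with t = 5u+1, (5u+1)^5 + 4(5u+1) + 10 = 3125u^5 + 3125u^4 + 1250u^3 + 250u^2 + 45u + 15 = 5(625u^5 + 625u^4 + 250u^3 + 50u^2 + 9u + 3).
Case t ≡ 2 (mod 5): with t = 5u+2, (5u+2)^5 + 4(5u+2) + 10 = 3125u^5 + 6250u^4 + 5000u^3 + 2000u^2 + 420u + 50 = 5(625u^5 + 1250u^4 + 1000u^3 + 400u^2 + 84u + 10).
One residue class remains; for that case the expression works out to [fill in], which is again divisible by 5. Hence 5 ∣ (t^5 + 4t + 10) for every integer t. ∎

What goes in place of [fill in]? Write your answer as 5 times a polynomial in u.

5(625u^5 + 2500u^4 + 4000u^3 + 3200u^2 + 1284u + 210)

Only t ≡ 4 (mod 5) is unaccounted for. Put t = 5u+4:
(5u+4)^5 + 4(5u+4) + 10 expands to 3125u^5 + 12500u^4 + 20000u^3 + 16000u^2 + 6420u + 1050,
and factoring out 5 leaves 5(625u^5 + 2500u^4 + 4000u^3 + 3200u^2 + 1284u + 210).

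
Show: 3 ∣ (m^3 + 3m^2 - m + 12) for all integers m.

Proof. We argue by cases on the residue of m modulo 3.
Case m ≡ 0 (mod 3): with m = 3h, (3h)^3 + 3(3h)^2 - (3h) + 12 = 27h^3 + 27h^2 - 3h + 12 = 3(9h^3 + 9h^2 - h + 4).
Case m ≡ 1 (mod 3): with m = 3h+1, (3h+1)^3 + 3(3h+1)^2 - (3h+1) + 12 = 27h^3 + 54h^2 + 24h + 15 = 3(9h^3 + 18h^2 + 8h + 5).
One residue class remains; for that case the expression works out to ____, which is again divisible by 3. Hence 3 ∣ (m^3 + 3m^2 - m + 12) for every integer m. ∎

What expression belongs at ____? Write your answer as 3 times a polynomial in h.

3(9h^3 + 27h^2 + 23h + 10)

Only m ≡ 2 (mod 3) is unaccounted for. Put m = 3h+2:
(3h+2)^3 + 3(3h+2)^2 - (3h+2) + 12 expands to 27h^3 + 81h^2 + 69h + 30,
and factoring out 3 leaves 3(9h^3 + 27h^2 + 23h + 10).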